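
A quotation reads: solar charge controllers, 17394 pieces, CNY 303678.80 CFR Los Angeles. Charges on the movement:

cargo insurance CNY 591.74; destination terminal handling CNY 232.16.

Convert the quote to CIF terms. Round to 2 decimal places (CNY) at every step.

CIF price: CNY 304270.54

Not relevant to the conversion: destination terminal — on the buyer under both terms; not part of either seller's price.
From CFR to CIF, the seller additionally bears: insurance.
CIF price = 303678.80 + 591.74 = 304270.54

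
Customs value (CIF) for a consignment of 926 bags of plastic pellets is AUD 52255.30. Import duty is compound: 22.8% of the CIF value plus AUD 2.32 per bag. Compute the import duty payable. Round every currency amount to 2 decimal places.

Ad valorem component: 52255.30 × 22.8% = 11914.21
Specific component: 926 × 2.32 = 2148.32
Import duty = 11914.21 + 2148.32 = 14062.53

Import duty: AUD 14062.53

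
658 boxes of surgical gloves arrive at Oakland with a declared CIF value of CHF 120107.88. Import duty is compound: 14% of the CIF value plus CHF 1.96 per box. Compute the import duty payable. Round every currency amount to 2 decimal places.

Ad valorem component: 120107.88 × 14% = 16815.10
Specific component: 658 × 1.96 = 1289.68
Import duty = 16815.10 + 1289.68 = 18104.78

Import duty: CHF 18104.78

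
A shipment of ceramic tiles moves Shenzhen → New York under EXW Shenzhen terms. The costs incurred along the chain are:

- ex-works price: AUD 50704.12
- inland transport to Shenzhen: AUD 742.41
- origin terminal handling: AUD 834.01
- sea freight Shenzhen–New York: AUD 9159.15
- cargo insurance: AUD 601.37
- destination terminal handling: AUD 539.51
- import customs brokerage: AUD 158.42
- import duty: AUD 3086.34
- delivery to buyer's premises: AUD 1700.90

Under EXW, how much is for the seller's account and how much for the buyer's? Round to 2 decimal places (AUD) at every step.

EXW: the seller makes goods available at their premises; the buyer bears all onward costs.
Seller's account: goods 50704.12 = 50704.12
Buyer's account: inland to port 742.41 + origin terminal 834.01 + freight 9159.15 + insurance 601.37 + destination terminal 539.51 + brokerage 158.42 + duty 3086.34 + delivery 1700.90 = 16822.11

Seller: AUD 50704.12; buyer: AUD 16822.11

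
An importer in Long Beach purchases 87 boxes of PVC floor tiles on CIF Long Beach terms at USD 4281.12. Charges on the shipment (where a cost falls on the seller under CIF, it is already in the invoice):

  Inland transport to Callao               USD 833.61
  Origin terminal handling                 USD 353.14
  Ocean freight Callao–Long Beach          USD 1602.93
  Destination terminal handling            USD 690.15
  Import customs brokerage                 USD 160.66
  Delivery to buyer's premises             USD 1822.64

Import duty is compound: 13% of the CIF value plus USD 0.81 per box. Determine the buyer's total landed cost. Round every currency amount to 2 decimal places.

Total landed cost: USD 7581.59

CIF: the seller pays costs through ocean freight and marine insurance to the destination port.
Already in the invoice (seller's account under CIF): inland to port, origin terminal, freight — exclude.
The CIF price already equals the CIF value: 4281.12
Ad valorem component: 4281.12 × 13% = 556.55
Specific component: 87 × 0.81 = 70.47
Import duty = 556.55 + 70.47 = 627.02
Buyer bears: destination terminal 690.15 + brokerage 160.66 + delivery 1822.64 + duty 627.02 = 3300.47
Landed cost = invoice 4281.12 + 3300.47 = 7581.59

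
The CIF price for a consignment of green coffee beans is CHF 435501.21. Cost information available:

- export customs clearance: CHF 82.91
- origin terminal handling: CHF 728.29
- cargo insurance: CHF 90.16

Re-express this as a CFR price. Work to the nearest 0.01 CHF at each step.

CFR price: CHF 435411.05

Not relevant to the conversion: origin terminal, export clearance — on the seller under both CIF and CFR; already in the CIF price and stays in the CFR price.
From CIF to CFR, the seller no longer bears: insurance.
CFR price = 435501.21 − 90.16 = 435411.05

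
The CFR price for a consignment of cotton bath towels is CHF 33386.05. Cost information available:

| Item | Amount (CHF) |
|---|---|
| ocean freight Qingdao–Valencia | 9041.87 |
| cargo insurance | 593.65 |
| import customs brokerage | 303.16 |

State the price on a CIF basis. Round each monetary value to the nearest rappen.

Not relevant to the conversion: freight — on the seller under both CFR and CIF; already in the CFR price and stays in the CIF price. brokerage — on the buyer under both terms; not part of either seller's price.
From CFR to CIF, the seller additionally bears: insurance.
CIF price = 33386.05 + 593.65 = 33979.70

CIF price: CHF 33979.70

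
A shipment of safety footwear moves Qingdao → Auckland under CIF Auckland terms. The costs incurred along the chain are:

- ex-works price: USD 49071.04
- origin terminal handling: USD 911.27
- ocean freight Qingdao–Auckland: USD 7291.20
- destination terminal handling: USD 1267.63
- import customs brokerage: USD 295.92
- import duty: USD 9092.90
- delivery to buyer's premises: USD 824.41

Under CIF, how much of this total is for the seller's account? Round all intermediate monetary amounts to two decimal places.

Seller's account: USD 57273.51

CIF: the seller pays costs through ocean freight and marine insurance to the destination port.
Seller's account: goods 49071.04 + origin terminal 911.27 + freight 7291.20 = 57273.51
Buyer's account: destination terminal 1267.63 + brokerage 295.92 + duty 9092.90 + delivery 824.41 = 11480.86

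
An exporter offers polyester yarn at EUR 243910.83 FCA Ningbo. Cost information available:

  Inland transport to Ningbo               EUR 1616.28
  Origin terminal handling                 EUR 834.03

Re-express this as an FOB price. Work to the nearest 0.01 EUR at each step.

FOB price: EUR 244744.86

Not relevant to the conversion: inland to port — on the seller under both FCA and FOB; already in the FCA price and stays in the FOB price.
From FCA to FOB, the seller additionally bears: origin terminal.
FOB price = 243910.83 + 834.03 = 244744.86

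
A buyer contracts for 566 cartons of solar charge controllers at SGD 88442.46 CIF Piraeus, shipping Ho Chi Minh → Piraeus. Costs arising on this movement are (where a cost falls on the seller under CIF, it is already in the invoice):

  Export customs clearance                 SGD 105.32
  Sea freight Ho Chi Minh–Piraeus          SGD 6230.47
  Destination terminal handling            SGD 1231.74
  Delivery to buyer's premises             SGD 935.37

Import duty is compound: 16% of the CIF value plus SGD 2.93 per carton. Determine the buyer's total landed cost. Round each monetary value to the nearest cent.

Total landed cost: SGD 106418.74

CIF: the seller pays costs through ocean freight and marine insurance to the destination port.
Already in the invoice (seller's account under CIF): export clearance, freight — exclude.
The CIF price already equals the CIF value: 88442.46
Ad valorem component: 88442.46 × 16% = 14150.79
Specific component: 566 × 2.93 = 1658.38
Import duty = 14150.79 + 1658.38 = 15809.17
Buyer bears: destination terminal 1231.74 + delivery 935.37 + duty 15809.17 = 17976.28
Landed cost = invoice 88442.46 + 17976.28 = 106418.74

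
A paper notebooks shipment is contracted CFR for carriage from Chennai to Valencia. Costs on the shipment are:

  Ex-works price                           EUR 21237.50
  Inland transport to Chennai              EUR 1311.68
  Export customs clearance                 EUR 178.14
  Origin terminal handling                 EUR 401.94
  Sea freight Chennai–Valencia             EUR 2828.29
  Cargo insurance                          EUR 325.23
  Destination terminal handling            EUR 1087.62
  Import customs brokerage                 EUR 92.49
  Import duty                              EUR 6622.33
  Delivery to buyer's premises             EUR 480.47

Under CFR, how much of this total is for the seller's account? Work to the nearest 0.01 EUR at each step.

Seller's account: EUR 25957.55

CFR: the seller pays costs through ocean freight to the destination port, but not insurance.
Seller's account: goods 21237.50 + inland to port 1311.68 + export clearance 178.14 + origin terminal 401.94 + freight 2828.29 = 25957.55
Buyer's account: insurance 325.23 + destination terminal 1087.62 + brokerage 92.49 + duty 6622.33 + delivery 480.47 = 8608.14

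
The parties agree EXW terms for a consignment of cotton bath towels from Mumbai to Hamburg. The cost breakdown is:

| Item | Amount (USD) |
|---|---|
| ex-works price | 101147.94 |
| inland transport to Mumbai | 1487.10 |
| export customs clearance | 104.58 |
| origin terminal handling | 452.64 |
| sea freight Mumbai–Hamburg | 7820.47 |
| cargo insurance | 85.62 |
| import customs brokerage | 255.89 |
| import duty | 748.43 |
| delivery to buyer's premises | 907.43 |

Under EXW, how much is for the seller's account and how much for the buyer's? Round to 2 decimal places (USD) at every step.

EXW: the seller makes goods available at their premises; the buyer bears all onward costs.
Seller's account: goods 101147.94 = 101147.94
Buyer's account: inland to port 1487.10 + export clearance 104.58 + origin terminal 452.64 + freight 7820.47 + insurance 85.62 + brokerage 255.89 + duty 748.43 + delivery 907.43 = 11862.16

Seller: USD 101147.94; buyer: USD 11862.16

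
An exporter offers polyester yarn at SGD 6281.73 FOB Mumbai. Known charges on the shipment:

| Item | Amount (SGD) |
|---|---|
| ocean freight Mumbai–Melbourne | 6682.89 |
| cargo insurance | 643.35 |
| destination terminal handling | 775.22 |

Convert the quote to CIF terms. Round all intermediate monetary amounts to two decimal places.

CIF price: SGD 13607.97

Not relevant to the conversion: destination terminal — on the buyer under both terms; not part of either seller's price.
From FOB to CIF, the seller additionally bears: freight, insurance.
CIF price = 6281.73 + 6682.89 + 643.35 = 13607.97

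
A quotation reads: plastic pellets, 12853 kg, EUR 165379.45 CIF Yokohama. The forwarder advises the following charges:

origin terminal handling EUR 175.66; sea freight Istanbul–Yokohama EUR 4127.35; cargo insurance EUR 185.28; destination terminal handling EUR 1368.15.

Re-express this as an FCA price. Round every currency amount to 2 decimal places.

Not relevant to the conversion: destination terminal — on the buyer under both terms; not part of either seller's price.
From CIF to FCA, the seller no longer bears: origin terminal, freight, insurance.
FCA price = 165379.45 − 175.66 − 4127.35 − 185.28 = 160891.16

FCA price: EUR 160891.16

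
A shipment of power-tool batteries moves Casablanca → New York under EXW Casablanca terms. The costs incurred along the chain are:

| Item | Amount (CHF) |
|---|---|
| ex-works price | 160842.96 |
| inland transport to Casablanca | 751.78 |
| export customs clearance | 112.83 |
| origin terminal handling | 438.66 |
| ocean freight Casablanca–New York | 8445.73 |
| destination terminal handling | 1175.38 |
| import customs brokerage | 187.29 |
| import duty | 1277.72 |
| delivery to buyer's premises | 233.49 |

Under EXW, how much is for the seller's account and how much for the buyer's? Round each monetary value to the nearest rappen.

Seller: CHF 160842.96; buyer: CHF 12622.88

EXW: the seller makes goods available at their premises; the buyer bears all onward costs.
Seller's account: goods 160842.96 = 160842.96
Buyer's account: inland to port 751.78 + export clearance 112.83 + origin terminal 438.66 + freight 8445.73 + destination terminal 1175.38 + brokerage 187.29 + duty 1277.72 + delivery 233.49 = 12622.88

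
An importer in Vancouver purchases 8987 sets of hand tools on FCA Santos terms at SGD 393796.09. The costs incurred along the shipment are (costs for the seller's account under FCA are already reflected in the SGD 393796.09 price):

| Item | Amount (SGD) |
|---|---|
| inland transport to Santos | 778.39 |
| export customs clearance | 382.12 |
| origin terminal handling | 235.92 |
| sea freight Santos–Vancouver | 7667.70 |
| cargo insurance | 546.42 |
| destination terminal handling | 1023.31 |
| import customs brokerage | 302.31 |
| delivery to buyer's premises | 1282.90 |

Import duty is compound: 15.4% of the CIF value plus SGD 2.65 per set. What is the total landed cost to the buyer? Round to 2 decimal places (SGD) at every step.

FCA: the seller delivers export-cleared goods to the carrier; the buyer bears costs from that point.
Already in the invoice (seller's account under FCA): inland to port, export clearance — exclude.
CIF value = FCA price + origin terminal + freight + insurance = 393796.09 + 235.92 + 7667.70 + 546.42 = 402246.13
Ad valorem component: 402246.13 × 15.4% = 61945.90
Specific component: 8987 × 2.65 = 23815.55
Import duty = 61945.90 + 23815.55 = 85761.45
Buyer bears: origin terminal 235.92 + freight 7667.70 + insurance 546.42 + destination terminal 1023.31 + brokerage 302.31 + delivery 1282.90 + duty 85761.45 = 96820.01
Landed cost = invoice 393796.09 + 96820.01 = 490616.10

Total landed cost: SGD 490616.10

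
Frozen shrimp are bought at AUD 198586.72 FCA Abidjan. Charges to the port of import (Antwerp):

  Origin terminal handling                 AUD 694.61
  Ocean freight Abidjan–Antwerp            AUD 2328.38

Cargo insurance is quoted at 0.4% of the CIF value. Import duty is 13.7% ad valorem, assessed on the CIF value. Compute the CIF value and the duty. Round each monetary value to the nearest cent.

CIF value: AUD 202419.39; import duty: AUD 27731.46

Let C be the CIF value. C = FCA price + pre-shipment costs + freight + 0.4% × C
C − 0.4% × C = 198586.72 + 694.61 + 2328.38
0.996 × C = 201609.71
C = 201609.71 / 0.996 = 202419.39
Insurance premium = 0.4% × 202419.39 = 809.68
Import duty = 202419.39 × 13.7% = 27731.46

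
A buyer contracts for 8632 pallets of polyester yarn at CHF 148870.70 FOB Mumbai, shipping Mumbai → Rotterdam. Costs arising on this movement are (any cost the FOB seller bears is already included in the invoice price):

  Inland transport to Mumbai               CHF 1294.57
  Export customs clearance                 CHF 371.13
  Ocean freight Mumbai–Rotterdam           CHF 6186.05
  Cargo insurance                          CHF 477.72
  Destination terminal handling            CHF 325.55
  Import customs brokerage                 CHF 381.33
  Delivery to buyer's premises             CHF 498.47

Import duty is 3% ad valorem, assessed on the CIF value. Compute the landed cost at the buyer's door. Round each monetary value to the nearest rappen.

FOB: the seller bears costs until goods are on board at the origin port; the buyer bears freight, insurance and all costs thereafter.
Already in the invoice (seller's account under FOB): inland to port, export clearance — exclude.
CIF value = FOB price + freight + insurance = 148870.70 + 6186.05 + 477.72 = 155534.47
Import duty = 155534.47 × 3% = 4666.03
Buyer bears: freight 6186.05 + insurance 477.72 + destination terminal 325.55 + brokerage 381.33 + delivery 498.47 + duty 4666.03 = 12535.15
Landed cost = invoice 148870.70 + 12535.15 = 161405.85

Total landed cost: CHF 161405.85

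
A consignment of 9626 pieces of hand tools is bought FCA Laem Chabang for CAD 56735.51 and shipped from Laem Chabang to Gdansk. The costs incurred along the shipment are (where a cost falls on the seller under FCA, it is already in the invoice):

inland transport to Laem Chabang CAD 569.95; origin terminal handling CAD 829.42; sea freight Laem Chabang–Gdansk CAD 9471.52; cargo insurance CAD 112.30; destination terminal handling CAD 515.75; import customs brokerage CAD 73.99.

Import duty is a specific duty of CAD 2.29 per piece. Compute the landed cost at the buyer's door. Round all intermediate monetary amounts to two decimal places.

Total landed cost: CAD 89782.03

FCA: the seller delivers export-cleared goods to the carrier; the buyer bears costs from that point.
Already in the invoice (seller's account under FCA): inland to port — exclude.
CIF value = FCA price + origin terminal + freight + insurance = 56735.51 + 829.42 + 9471.52 + 112.30 = 67148.75
Import duty = 9626 × 2.29 = 22043.54
Buyer bears: origin terminal 829.42 + freight 9471.52 + insurance 112.30 + destination terminal 515.75 + brokerage 73.99 + duty 22043.54 = 33046.52
Landed cost = invoice 56735.51 + 33046.52 = 89782.03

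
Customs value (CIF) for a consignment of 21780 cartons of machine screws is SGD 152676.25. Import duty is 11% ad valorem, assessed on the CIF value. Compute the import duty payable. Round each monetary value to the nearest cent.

Import duty = 152676.25 × 11% = 16794.39

Import duty: SGD 16794.39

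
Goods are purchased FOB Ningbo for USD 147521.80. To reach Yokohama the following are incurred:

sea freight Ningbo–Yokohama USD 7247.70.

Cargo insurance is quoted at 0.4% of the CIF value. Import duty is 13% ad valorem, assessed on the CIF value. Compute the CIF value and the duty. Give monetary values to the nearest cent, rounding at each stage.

CIF value: USD 155391.06; import duty: USD 20200.84

Let C be the CIF value. C = FOB price + freight + 0.4% × C
C − 0.4% × C = 147521.80 + 7247.70
0.996 × C = 154769.50
C = 154769.50 / 0.996 = 155391.06
Insurance premium = 0.4% × 155391.06 = 621.56
Import duty = 155391.06 × 13% = 20200.84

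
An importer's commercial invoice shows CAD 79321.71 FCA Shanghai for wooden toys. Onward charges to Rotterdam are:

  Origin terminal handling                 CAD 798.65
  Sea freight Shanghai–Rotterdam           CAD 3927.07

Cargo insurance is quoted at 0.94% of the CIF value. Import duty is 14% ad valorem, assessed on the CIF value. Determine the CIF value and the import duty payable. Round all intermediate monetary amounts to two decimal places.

Let C be the CIF value. C = FCA price + pre-shipment costs + freight + 0.94% × C
C − 0.94% × C = 79321.71 + 798.65 + 3927.07
0.9906 × C = 84047.43
C = 84047.43 / 0.9906 = 84844.97
Insurance premium = 0.94% × 84844.97 = 797.54
Import duty = 84844.97 × 14% = 11878.30

CIF value: CAD 84844.97; import duty: CAD 11878.30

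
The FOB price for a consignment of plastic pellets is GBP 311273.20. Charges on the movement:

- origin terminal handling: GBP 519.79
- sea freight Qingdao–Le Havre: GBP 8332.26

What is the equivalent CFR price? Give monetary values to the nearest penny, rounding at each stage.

Not relevant to the conversion: origin terminal — on the seller under both FOB and CFR; already in the FOB price and stays in the CFR price.
From FOB to CFR, the seller additionally bears: freight.
CFR price = 311273.20 + 8332.26 = 319605.46

CFR price: GBP 319605.46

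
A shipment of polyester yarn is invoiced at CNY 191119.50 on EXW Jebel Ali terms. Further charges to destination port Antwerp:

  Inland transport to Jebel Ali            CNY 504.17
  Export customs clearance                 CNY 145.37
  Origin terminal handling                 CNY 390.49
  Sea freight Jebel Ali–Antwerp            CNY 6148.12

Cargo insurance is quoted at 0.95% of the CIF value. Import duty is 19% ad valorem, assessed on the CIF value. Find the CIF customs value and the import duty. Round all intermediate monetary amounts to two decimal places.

CIF value: CNY 200209.64; import duty: CNY 38039.83

Let C be the CIF value. C = EXW price + pre-shipment costs + freight + 0.95% × C
C − 0.95% × C = 191119.50 + 504.17 + 145.37 + 390.49 + 6148.12
0.9905 × C = 198307.65
C = 198307.65 / 0.9905 = 200209.64
Insurance premium = 0.95% × 200209.64 = 1901.99
Import duty = 200209.64 × 19% = 38039.83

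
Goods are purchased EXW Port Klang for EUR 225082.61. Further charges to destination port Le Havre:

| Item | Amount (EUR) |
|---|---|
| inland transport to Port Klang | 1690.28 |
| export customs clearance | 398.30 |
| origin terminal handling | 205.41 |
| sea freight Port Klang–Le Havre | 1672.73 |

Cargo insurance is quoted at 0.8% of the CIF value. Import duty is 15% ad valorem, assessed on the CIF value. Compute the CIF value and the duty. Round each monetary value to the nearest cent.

CIF value: EUR 230896.50; import duty: EUR 34634.48

Let C be the CIF value. C = EXW price + pre-shipment costs + freight + 0.8% × C
C − 0.8% × C = 225082.61 + 1690.28 + 398.30 + 205.41 + 1672.73
0.992 × C = 229049.33
C = 229049.33 / 0.992 = 230896.50
Insurance premium = 0.8% × 230896.50 = 1847.17
Import duty = 230896.50 × 15% = 34634.48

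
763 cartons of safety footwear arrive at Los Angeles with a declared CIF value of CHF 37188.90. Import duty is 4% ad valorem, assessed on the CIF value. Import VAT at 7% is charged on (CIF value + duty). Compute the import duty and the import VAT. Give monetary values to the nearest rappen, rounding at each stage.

Import duty = 37188.90 × 4% = 1487.56
VAT base = CIF + duty = 37188.90 + 1487.56 = 38676.46
Import VAT = 38676.46 × 7% = 2707.35

Import duty: CHF 1487.56; import VAT: CHF 2707.35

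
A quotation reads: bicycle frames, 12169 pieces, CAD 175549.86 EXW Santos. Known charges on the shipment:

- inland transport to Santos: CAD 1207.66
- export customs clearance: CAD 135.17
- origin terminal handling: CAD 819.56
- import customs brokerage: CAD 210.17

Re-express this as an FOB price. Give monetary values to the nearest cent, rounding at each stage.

Not relevant to the conversion: brokerage — on the buyer under both terms; not part of either seller's price.
From EXW to FOB, the seller additionally bears: inland to port, export clearance, origin terminal.
FOB price = 175549.86 + 1207.66 + 135.17 + 819.56 = 177712.25

FOB price: CAD 177712.25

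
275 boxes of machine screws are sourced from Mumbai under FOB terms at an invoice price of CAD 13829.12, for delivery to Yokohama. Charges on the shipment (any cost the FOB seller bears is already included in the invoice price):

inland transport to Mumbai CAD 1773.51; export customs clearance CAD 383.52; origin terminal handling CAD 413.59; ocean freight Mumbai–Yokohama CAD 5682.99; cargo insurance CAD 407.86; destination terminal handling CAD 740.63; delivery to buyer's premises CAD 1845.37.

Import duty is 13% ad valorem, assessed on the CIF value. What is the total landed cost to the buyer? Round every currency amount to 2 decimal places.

Total landed cost: CAD 25095.57

FOB: the seller bears costs until goods are on board at the origin port; the buyer bears freight, insurance and all costs thereafter.
Already in the invoice (seller's account under FOB): inland to port, export clearance, origin terminal — exclude.
CIF value = FOB price + freight + insurance = 13829.12 + 5682.99 + 407.86 = 19919.97
Import duty = 19919.97 × 13% = 2589.60
Buyer bears: freight 5682.99 + insurance 407.86 + destination terminal 740.63 + delivery 1845.37 + duty 2589.60 = 11266.45
Landed cost = invoice 13829.12 + 11266.45 = 25095.57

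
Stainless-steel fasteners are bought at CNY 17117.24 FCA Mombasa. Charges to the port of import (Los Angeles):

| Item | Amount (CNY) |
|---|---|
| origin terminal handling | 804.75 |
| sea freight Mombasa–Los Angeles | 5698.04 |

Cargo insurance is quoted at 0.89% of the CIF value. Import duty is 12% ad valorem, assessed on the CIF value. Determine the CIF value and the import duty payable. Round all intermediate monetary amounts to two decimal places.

CIF value: CNY 23832.14; import duty: CNY 2859.86

Let C be the CIF value. C = FCA price + pre-shipment costs + freight + 0.89% × C
C − 0.89% × C = 17117.24 + 804.75 + 5698.04
0.9911 × C = 23620.03
C = 23620.03 / 0.9911 = 23832.14
Insurance premium = 0.89% × 23832.14 = 212.11
Import duty = 23832.14 × 12% = 2859.86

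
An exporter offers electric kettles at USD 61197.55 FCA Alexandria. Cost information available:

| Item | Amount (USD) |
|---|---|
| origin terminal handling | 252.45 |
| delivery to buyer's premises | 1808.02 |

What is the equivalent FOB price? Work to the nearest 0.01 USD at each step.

Not relevant to the conversion: delivery — on the buyer under both terms; not part of either seller's price.
From FCA to FOB, the seller additionally bears: origin terminal.
FOB price = 61197.55 + 252.45 = 61450.00

FOB price: USD 61450.00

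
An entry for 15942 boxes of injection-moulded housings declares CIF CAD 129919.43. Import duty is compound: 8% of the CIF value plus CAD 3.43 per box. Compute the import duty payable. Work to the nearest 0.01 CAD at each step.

Ad valorem component: 129919.43 × 8% = 10393.55
Specific component: 15942 × 3.43 = 54681.06
Import duty = 10393.55 + 54681.06 = 65074.61

Import duty: CAD 65074.61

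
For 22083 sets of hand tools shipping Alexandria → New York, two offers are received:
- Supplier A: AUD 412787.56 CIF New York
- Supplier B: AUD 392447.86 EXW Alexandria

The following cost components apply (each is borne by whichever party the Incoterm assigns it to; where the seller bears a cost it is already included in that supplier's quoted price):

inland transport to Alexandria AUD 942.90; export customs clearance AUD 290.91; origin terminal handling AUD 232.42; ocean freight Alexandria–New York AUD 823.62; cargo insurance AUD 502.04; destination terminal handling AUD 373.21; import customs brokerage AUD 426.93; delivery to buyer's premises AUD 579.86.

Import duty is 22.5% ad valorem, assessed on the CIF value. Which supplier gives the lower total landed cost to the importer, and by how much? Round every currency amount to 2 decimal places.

Supplier B is cheaper by AUD 21496.07

Supplier A (CIF):
The CIF price already equals the CIF value: 412787.56
Import duty = 412787.56 × 22.5% = 92877.20
Buyer bears (A): 373.21 + 426.93 + 579.86 = 1380.00
Landed cost (A) = invoice 412787.56 + 1380.00 + duty 92877.20 = 507044.76
Supplier B (EXW):
CIF value = EXW price + inland to port + export clearance + origin terminal + freight + insurance = 392447.86 + 942.90 + 290.91 + 232.42 + 823.62 + 502.04 = 395239.75
Import duty = 395239.75 × 22.5% = 88928.94
Buyer bears (B): 942.90 + 290.91 + 232.42 + 823.62 + 502.04 + 373.21 + 426.93 + 579.86 = 4171.89
Landed cost (B) = invoice 392447.86 + 4171.89 + duty 88928.94 = 485548.69
Difference = |507044.76 − 485548.69| = 21496.07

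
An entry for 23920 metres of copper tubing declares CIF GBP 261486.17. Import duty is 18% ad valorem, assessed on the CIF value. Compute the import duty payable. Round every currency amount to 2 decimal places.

Import duty = 261486.17 × 18% = 47067.51

Import duty: GBP 47067.51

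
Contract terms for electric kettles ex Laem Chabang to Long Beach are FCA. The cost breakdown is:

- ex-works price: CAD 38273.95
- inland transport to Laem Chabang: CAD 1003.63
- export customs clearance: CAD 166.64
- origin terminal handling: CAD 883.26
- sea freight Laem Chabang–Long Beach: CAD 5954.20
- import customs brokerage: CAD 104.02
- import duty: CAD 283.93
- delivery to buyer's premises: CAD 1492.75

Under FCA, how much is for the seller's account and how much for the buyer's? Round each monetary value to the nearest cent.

Seller: CAD 39444.22; buyer: CAD 8718.16

FCA: the seller delivers export-cleared goods to the carrier; the buyer bears costs from that point.
Seller's account: goods 38273.95 + inland to port 1003.63 + export clearance 166.64 = 39444.22
Buyer's account: origin terminal 883.26 + freight 5954.20 + brokerage 104.02 + duty 283.93 + delivery 1492.75 = 8718.16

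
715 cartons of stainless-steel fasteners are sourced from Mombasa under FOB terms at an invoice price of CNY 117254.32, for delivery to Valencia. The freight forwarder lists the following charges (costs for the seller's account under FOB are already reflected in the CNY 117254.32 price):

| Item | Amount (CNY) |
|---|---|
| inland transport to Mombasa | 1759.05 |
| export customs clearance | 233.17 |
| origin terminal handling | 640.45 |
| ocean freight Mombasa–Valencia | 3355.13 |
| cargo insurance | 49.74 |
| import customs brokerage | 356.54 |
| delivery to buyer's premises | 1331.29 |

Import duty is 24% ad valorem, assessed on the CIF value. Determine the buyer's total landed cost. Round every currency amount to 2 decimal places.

FOB: the seller bears costs until goods are on board at the origin port; the buyer bears freight, insurance and all costs thereafter.
Already in the invoice (seller's account under FOB): inland to port, export clearance, origin terminal — exclude.
CIF value = FOB price + freight + insurance = 117254.32 + 3355.13 + 49.74 = 120659.19
Import duty = 120659.19 × 24% = 28958.21
Buyer bears: freight 3355.13 + insurance 49.74 + brokerage 356.54 + delivery 1331.29 + duty 28958.21 = 34050.91
Landed cost = invoice 117254.32 + 34050.91 = 151305.23

Total landed cost: CNY 151305.23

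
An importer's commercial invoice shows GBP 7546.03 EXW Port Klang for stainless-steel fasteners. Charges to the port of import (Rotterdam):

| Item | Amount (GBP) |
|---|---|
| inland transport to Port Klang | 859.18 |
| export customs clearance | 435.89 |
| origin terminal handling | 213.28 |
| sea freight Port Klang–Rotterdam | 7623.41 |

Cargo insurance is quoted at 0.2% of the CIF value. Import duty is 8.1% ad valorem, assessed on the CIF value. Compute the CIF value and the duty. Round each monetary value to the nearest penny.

Let C be the CIF value. C = EXW price + pre-shipment costs + freight + 0.2% × C
C − 0.2% × C = 7546.03 + 859.18 + 435.89 + 213.28 + 7623.41
0.998 × C = 16677.79
C = 16677.79 / 0.998 = 16711.21
Insurance premium = 0.2% × 16711.21 = 33.42
Import duty = 16711.21 × 8.1% = 1353.61

CIF value: GBP 16711.21; import duty: GBP 1353.61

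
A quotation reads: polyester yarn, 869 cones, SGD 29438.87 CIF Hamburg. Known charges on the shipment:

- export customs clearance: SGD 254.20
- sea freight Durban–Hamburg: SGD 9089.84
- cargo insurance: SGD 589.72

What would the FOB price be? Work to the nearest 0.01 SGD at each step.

Not relevant to the conversion: export clearance — on the seller under both CIF and FOB; already in the CIF price and stays in the FOB price.
From CIF to FOB, the seller no longer bears: freight, insurance.
FOB price = 29438.87 − 9089.84 − 589.72 = 19759.31

FOB price: SGD 19759.31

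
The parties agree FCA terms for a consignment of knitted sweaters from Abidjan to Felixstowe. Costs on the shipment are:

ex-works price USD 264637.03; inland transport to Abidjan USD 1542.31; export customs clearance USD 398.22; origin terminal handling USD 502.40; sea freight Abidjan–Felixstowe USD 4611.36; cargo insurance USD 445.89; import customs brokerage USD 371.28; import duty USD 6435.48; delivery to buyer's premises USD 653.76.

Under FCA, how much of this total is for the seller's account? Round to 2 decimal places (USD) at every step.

Seller's account: USD 266577.56

FCA: the seller delivers export-cleared goods to the carrier; the buyer bears costs from that point.
Seller's account: goods 264637.03 + inland to port 1542.31 + export clearance 398.22 = 266577.56
Buyer's account: origin terminal 502.40 + freight 4611.36 + insurance 445.89 + brokerage 371.28 + duty 6435.48 + delivery 653.76 = 13020.17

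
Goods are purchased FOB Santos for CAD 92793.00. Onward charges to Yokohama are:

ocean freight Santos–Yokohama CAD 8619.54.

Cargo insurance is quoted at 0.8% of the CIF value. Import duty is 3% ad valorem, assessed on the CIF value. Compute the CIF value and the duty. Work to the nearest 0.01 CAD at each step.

CIF value: CAD 102230.38; import duty: CAD 3066.91

Let C be the CIF value. C = FOB price + freight + 0.8% × C
C − 0.8% × C = 92793.00 + 8619.54
0.992 × C = 101412.54
C = 101412.54 / 0.992 = 102230.38
Insurance premium = 0.8% × 102230.38 = 817.84
Import duty = 102230.38 × 3% = 3066.91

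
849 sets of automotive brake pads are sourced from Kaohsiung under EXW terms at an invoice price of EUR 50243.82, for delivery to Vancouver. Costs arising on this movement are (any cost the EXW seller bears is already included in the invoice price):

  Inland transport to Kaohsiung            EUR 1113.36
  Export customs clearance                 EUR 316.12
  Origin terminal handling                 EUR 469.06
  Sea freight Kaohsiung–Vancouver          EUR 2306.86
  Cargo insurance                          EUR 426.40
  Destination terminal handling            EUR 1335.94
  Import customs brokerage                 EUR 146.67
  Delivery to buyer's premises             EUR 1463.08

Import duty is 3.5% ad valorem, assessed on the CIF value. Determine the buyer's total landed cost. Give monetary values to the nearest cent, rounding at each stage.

Total landed cost: EUR 59741.96

EXW: the seller makes goods available at their premises; the buyer bears all onward costs.
CIF value = EXW price + inland to port + export clearance + origin terminal + freight + insurance = 50243.82 + 1113.36 + 316.12 + 469.06 + 2306.86 + 426.40 = 54875.62
Import duty = 54875.62 × 3.5% = 1920.65
Buyer bears: inland to port 1113.36 + export clearance 316.12 + origin terminal 469.06 + freight 2306.86 + insurance 426.40 + destination terminal 1335.94 + brokerage 146.67 + delivery 1463.08 + duty 1920.65 = 9498.14
Landed cost = invoice 50243.82 + 9498.14 = 59741.96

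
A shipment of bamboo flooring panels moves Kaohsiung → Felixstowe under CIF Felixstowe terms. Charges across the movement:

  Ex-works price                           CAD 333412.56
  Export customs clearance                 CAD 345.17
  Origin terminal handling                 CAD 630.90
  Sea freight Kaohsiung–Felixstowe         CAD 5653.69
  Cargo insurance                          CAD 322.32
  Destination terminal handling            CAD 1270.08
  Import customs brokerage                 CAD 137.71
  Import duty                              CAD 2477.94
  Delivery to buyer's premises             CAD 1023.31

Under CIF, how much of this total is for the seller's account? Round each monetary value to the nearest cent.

Seller's account: CAD 340364.64

CIF: the seller pays costs through ocean freight and marine insurance to the destination port.
Seller's account: goods 333412.56 + export clearance 345.17 + origin terminal 630.90 + freight 5653.69 + insurance 322.32 = 340364.64
Buyer's account: destination terminal 1270.08 + brokerage 137.71 + duty 2477.94 + delivery 1023.31 = 4909.04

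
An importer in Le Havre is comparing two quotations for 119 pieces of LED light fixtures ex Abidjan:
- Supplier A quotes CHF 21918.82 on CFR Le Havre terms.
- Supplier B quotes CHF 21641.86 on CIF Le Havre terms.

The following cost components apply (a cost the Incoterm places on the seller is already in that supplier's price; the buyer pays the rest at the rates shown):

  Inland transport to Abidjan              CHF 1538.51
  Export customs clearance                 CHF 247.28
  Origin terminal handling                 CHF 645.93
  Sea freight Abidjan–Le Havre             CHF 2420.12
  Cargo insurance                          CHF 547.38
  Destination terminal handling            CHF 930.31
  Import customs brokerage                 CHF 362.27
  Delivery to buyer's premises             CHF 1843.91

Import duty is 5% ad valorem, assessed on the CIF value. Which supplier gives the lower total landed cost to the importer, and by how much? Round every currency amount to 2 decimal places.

Supplier B is cheaper by CHF 865.56

Supplier A (CFR):
CIF value = CFR price + insurance = 21918.82 + 547.38 = 22466.20
Import duty = 22466.20 × 5% = 1123.31
Buyer bears (A): 547.38 + 930.31 + 362.27 + 1843.91 = 3683.87
Landed cost (A) = invoice 21918.82 + 3683.87 + duty 1123.31 = 26726.00
Supplier B (CIF):
The CIF price already equals the CIF value: 21641.86
Import duty = 21641.86 × 5% = 1082.09
Buyer bears (B): 930.31 + 362.27 + 1843.91 = 3136.49
Landed cost (B) = invoice 21641.86 + 3136.49 + duty 1082.09 = 25860.44
Difference = |26726.00 − 25860.44| = 865.56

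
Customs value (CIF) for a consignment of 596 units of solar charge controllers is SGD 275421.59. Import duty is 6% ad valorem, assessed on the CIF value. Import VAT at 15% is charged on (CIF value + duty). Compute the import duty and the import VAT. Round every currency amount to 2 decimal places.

Import duty: SGD 16525.30; import VAT: SGD 43792.03

Import duty = 275421.59 × 6% = 16525.30
VAT base = CIF + duty = 275421.59 + 16525.30 = 291946.89
Import VAT = 291946.89 × 15% = 43792.03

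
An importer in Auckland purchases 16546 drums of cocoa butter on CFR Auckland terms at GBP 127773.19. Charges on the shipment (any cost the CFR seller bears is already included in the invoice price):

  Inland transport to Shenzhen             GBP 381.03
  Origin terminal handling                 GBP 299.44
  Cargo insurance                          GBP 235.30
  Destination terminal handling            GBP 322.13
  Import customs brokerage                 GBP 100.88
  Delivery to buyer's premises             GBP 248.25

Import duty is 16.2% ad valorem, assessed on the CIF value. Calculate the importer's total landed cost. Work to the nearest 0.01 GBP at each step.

Total landed cost: GBP 149417.13

CFR: the seller pays costs through ocean freight to the destination port, but not insurance.
Already in the invoice (seller's account under CFR): inland to port, origin terminal — exclude.
CIF value = CFR price + insurance = 127773.19 + 235.30 = 128008.49
Import duty = 128008.49 × 16.2% = 20737.38
Buyer bears: insurance 235.30 + destination terminal 322.13 + brokerage 100.88 + delivery 248.25 + duty 20737.38 = 21643.94
Landed cost = invoice 127773.19 + 21643.94 = 149417.13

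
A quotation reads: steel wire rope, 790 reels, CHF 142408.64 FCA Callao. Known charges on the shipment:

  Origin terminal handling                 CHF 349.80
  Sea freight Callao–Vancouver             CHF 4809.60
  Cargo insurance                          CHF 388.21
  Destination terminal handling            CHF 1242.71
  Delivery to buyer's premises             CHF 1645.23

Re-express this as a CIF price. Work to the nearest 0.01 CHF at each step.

Not relevant to the conversion: delivery, destination terminal — on the buyer under both terms; not part of either seller's price.
From FCA to CIF, the seller additionally bears: origin terminal, freight, insurance.
CIF price = 142408.64 + 349.80 + 4809.60 + 388.21 = 147956.25

CIF price: CHF 147956.25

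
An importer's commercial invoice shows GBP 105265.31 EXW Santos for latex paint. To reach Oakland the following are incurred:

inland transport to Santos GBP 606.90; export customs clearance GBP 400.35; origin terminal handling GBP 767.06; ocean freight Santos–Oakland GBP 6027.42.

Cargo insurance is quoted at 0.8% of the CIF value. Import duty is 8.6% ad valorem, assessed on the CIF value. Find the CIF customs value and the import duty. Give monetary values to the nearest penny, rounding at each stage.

Let C be the CIF value. C = EXW price + pre-shipment costs + freight + 0.8% × C
C − 0.8% × C = 105265.31 + 606.90 + 400.35 + 767.06 + 6027.42
0.992 × C = 113067.04
C = 113067.04 / 0.992 = 113978.87
Insurance premium = 0.8% × 113978.87 = 911.83
Import duty = 113978.87 × 8.6% = 9802.18

CIF value: GBP 113978.87; import duty: GBP 9802.18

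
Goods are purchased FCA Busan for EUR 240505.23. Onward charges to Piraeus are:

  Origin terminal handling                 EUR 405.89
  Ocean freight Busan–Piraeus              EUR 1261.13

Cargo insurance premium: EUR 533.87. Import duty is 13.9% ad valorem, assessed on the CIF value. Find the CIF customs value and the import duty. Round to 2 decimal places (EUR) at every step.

CIF value: EUR 242706.12; import duty: EUR 33736.15

CIF = FCA price + pre-shipment costs + freight + insurance
CIF = 240505.23 + 405.89 + 1261.13 + 533.87 = 242706.12
Import duty = 242706.12 × 13.9% = 33736.15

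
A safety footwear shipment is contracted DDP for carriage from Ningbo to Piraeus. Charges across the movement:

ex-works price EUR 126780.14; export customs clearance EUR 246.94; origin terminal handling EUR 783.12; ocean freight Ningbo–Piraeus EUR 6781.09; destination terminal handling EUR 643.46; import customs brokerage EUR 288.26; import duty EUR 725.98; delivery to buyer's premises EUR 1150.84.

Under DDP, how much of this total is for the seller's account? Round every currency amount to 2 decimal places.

Seller's account: EUR 137399.83

DDP: the seller bears all costs including import duty.
Seller's account: goods 126780.14 + export clearance 246.94 + origin terminal 783.12 + freight 6781.09 + destination terminal 643.46 + brokerage 288.26 + duty 725.98 + delivery 1150.84 = 137399.83
Buyer's account: 0.00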